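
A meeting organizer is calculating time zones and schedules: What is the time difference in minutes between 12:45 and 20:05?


Start time: 12:45 = 765 minutes from midnight
End time: 20:05 = 1205 minutes from midnight
Difference: 1205 - 765 = 440 minutes
That is 7 hours and 20 minutes

440


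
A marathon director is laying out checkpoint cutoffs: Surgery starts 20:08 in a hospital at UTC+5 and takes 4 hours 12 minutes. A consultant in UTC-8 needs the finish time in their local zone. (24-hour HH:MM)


Start: 20:08 in UTC+5
Step 1 - add duration:
  minutes: 8 + 12 = 20
  hours: 20 + 4 + 0 = 24
  end in UTC+5: 00:20
Step 2 - convert UTC+5 -> UTC-8:
  offset difference: -8 - (5) = -13 hours
  0 + (-13) = -13 -> mod 24 = 11
Result: 11:20 in UTC-8

11:20


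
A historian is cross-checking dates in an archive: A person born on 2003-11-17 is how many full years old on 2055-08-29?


Birth: 2003-11-17
Reference: 2055-08-29
Year difference: 2055 - 2003 = 52
Has birthday (11-17) occurred by 08-29? No
Birthday not yet reached this year -> subtract 1
Age in full years: 51

51


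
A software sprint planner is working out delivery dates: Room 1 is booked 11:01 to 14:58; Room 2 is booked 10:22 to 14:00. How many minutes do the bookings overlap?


Interval A: [661, 898] minutes from midnight
Interval B: [622, 840] minutes from midnight
Overlap start = max(661, 622) = 661
Overlap end = min(898, 840) = 840
Overlap = 840 - 661 = 179 minutes

179


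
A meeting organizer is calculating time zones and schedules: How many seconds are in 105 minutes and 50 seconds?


Minutes: 105
Seconds: 50
Convert minutes to seconds: 105 x 60 = 6300
Add remaining seconds: 6300 + 50 = 6350

6350


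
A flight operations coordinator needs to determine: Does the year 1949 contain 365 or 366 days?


Year: 1949
Check leap year rules:
Divisible by 4? No
1949 is not a leap year
Days: 365

365


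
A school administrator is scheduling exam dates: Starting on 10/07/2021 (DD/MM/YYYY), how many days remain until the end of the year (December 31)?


Start: July 10, 2021
End: December 31, 2021
Days left in July: 21
August: 31
September: 30
October: 31
November: 30
... plus remaining months
Sum of remaining months: 153
Total: 21 + 153 = 174

174


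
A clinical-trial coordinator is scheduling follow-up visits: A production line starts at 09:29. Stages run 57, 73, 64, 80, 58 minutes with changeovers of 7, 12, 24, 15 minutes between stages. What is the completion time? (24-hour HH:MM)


Start: 09:29 = 569 min from midnight
  after task 1 (57 min): 10:26
  after break (7 min): 10:33
  after task 2 (73 min): 11:46
  after break (12 min): 11:58
  after task 3 (64 min): 13:02
  after break (24 min): 13:26
  after task 4 (80 min): 14:46
  after break (15 min): 15:01
  after task 5 (58 min): 15:59
Total elapsed: 390 minutes
End time: 15:59

15:59


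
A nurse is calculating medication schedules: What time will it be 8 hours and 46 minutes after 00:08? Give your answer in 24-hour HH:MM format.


Start time: 00:08
Adding: 8 hours 46 minutes
Minutes: 8 + 46 = 54
Hours: 0 + 8 + 0 = 8
Result: 08:54

08:54


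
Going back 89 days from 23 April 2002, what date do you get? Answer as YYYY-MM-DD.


Start: 2002-04-23
Subtracting 89 days
Days already passed in April: 23
After going back through April: 66 more days to subtract
March 2002: 31 days, 35 remaining
February 2002: 28 days, 7 remaining
January 2002 has 31 days, need 7
Result: 2002-01-24

2002-01-24


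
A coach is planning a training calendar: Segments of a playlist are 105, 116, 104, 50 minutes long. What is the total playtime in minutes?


Durations: 105, 116, 104, 50
Running sum: 105
+ 116 = 221
+ 104 = 325
+ 50 = 375
Total duration: 375 minutes
That is 6 hours and 15 minutes

375


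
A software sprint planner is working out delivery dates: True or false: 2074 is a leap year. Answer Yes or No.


Year: 2074
Divisible by 4? 2074 / 4 = 518.5 -> No
Not divisible by 4, so NOT a leap year

No


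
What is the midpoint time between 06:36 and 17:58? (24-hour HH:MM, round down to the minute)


Start time: 06:36 = 396 minutes from midnight
End time: 17:58 = 1078 minutes from midnight
Sum: 396 + 1078 = 1474
Midpoint: 1474 / 2 = 737 minutes
Convert: 737 / 60 = 12 hours, 17 minutes
Result: 12:17

12:17


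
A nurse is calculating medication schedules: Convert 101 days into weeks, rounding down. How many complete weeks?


Total days: 101
Days per week: 7
Division: 101 / 7 = 14 remainder 3
Complete weeks: 14
Remaining days: 3

14


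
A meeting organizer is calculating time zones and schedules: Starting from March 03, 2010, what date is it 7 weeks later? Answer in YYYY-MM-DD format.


Start: 2010-03-03
Weeks to add: 7
Convert to days: 7 x 7 = 49 days
Add 49 days to 2010-03-03
Result: 2010-04-21

2010-04-21


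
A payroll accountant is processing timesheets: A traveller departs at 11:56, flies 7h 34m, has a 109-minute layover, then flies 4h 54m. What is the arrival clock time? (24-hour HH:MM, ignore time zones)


Depart: 11:56
Leg 1: +454 min -> 19:30
Layover: +109 min -> 21:19
Leg 2: +294 min -> 02:13
Total travel: 857 minutes = 14h 17m
Arrival: 02:13

02:13


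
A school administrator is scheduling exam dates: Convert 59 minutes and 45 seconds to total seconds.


Minutes: 59
Extra seconds: 45
Seconds per minute: 60
Minutes to seconds: 59 x 60 = 3540
Total: 3540 + 45 = 3585

3585


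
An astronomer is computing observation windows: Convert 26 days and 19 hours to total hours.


Days: 26
Extra hours: 19
Hours per day: 24
Days to hours: 26 x 24 = 624
Total: 624 + 19 = 643

643


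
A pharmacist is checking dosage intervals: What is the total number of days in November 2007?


Month: November
Year: 2007
November is a 30-day month
Total: 30 days

30


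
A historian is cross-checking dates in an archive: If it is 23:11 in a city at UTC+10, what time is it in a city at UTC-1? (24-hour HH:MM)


Local time: 23:11 at UTC+10 (offset 10h)
Target zone: UTC-1 (offset -1h)
Difference: -1 - (10) = -11 hours
Calculation: 23 + (-11) = 12
Result: 12:11

12:11


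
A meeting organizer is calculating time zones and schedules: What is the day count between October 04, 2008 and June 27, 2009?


Start date: 2008-10-04
End date: 2009-06-27
Oct 2008: +28 days
Nov 2008: +30 days
Dec 2008: +31 days
... (6 more months)
Total: 266 days

266


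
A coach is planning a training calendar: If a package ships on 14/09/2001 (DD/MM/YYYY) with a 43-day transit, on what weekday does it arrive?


Start: 2001-09-14 (Friday)
Step 1 - find target date: add 43 days
  2001-09-14 + 43 days = 2001-10-27
Step 2 - day of week:
  43 mod 7 = 1
  Friday + 1 days -> Saturday
Result: Saturday (2001-10-27)

Saturday


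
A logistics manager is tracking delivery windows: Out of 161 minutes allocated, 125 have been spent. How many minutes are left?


Total budget: 161 minutes
Time used: 125 minutes
Remaining: 161 - 125 = 36 minutes
Percent used: 77.6%
Percent remaining: 22.4%

36


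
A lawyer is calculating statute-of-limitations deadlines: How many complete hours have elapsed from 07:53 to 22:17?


Start: 07:53
End: 22:17
Hour difference: 22 - 7 = 15 hours
Minute difference: 17 - 53 = -36 minutes
Total minutes: 864
Complete hours: 864 / 60 = 14 (remainder 24)

14


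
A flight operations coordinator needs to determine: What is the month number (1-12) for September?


Calendar month order:
8. August
9. September <--
10. October
September is month number 9

9


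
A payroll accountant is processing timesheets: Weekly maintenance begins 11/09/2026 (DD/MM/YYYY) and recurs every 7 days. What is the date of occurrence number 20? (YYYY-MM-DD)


First occurrence: 2026-09-11 (occurrence 1)
Each occurrence is 7 days after the previous.
Occurrence 20 is 19 weeks after the first.
19 weeks = 133 days
2026-09-11 + 133 days = 2027-01-22

2027-01-22


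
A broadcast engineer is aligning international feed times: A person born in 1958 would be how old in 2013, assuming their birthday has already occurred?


Birth year: 1958
Current year: 2013
Age = current year - birth year
Age = 2013 - 1958 = 55

55


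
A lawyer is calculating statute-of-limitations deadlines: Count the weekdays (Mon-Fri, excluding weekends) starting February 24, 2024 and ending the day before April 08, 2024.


Start: 2024-02-24 (Saturday)
End (exclusive): 2024-04-08 (Monday)
Total calendar days: 44
Full weeks: 44 // 7 = 6 -> 30 weekdays
Remaining 2 days starting on Saturday:
  Sat(-), Sun(-) -> 0 weekdays
Total business days: 30 + 0 = 30

30


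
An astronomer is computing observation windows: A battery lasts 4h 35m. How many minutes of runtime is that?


Hours: 4
Extra minutes: 35
Minutes per hour: 60
Hours to minutes: 4 x 60 = 240
Total: 240 + 35 = 275

275


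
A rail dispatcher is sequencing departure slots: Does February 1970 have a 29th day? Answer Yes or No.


Year: 1970
Divisible by 4? 1970 / 4 = 492.5 -> No
Not divisible by 4, so NOT a leap year

No


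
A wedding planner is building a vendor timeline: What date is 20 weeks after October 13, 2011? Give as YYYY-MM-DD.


Start: 2011-10-13
Weeks to add: 20
Convert to days: 20 x 7 = 140 days
Add 140 days to 2011-10-13
Result: 2012-03-01

2012-03-01


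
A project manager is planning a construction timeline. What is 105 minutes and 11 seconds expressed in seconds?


Minutes: 105
Extra seconds: 11
Seconds per minute: 60
Minutes to seconds: 105 x 60 = 6300
Total: 6300 + 11 = 6311

6311


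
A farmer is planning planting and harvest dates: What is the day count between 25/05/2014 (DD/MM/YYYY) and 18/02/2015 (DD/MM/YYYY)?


Start date: 2014-05-25
End date: 2015-02-18
May 2014: +7 days
Jun 2014: +30 days
Jul 2014: +31 days
... (7 more months)
Total: 269 days

269


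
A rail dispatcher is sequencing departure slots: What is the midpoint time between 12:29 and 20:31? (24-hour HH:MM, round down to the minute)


Start time: 12:29 = 749 minutes from midnight
End time: 20:31 = 1231 minutes from midnight
Sum: 749 + 1231 = 1980
Midpoint: 1980 / 2 = 990 minutes
Convert: 990 / 60 = 16 hours, 30 minutes
Result: 16:30

16:30


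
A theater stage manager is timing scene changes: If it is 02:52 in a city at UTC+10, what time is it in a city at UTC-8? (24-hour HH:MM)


Local time: 02:52 at UTC+10 (offset 10h)
Target zone: UTC-8 (offset -8h)
Difference: -8 - (10) = -18 hours
Calculation: 2 + (-18) = -16
Wraparound: (-16) mod 24 = 8
Result: 08:52

08:52


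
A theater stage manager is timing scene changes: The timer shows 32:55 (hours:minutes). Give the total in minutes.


Hours: 32
Minutes: 55
Convert hours to minutes: 32 x 60 = 1920
Add remaining minutes: 1920 + 55 = 1975

1975


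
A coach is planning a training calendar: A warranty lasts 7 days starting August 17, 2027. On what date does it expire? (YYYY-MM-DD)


Start: 2027-08-17
Adding 7 days
Days remaining in August: 14
Result: 2027-08-24

2027-08-24


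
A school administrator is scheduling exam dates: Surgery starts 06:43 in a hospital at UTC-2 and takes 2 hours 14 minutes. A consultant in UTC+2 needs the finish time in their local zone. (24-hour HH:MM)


Start: 06:43 in UTC-2
Step 1 - add duration:
  minutes: 43 + 14 = 57
  hours: 6 + 2 + 0 = 8
  end in UTC-2: 08:57
Step 2 - convert UTC-2 -> UTC+2:
  offset difference: 2 - (-2) = 4 hours
  8 + (4) = 12 -> mod 24 = 12
Result: 12:57 in UTC+2

12:57


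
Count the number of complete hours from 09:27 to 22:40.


Start: 09:27
End: 22:40
Hour difference: 22 - 9 = 13 hours
Minute difference: 40 - 27 = 13 minutes
Total minutes: 793
Complete hours: 793 / 60 = 13 (remainder 13)

13


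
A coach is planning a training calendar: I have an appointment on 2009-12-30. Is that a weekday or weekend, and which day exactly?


Date: 2009-12-30
January 1, 2009 is a Thursday
Day of year: 364
Offset from Jan 1: 363 days
363 mod 7 = 6
Result: Wednesday

Wednesday


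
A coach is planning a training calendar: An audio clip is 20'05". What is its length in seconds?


Minutes: 20
Seconds: 5
Convert minutes to seconds: 20 x 60 = 1200
Add remaining seconds: 1200 + 5 = 1205

1205


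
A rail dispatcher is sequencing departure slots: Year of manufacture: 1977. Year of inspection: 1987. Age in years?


Birth year: 1977
Current year: 1987
Age = current year - birth year
Age = 1987 - 1977 = 10

10


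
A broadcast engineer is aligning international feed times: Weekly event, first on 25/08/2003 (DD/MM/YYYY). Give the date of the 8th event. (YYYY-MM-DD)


First occurrence: 2003-08-25 (occurrence 1)
Each occurrence is 7 days after the previous.
Occurrence 8 is 7 weeks after the first.
7 weeks = 49 days
2003-08-25 + 49 days = 2003-10-13

2003-10-13


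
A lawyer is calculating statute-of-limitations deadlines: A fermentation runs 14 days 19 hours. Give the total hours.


Days: 14
Extra hours: 19
Hours per day: 24
Days to hours: 14 x 24 = 336
Total: 336 + 19 = 355

355


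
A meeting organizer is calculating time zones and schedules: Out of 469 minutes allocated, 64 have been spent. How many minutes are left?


Total budget: 469 minutes
Time used: 64 minutes
Remaining: 469 - 64 = 405 minutes
Percent used: 13.6%
Percent remaining: 86.4%

405


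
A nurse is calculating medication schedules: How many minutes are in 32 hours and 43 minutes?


Hours: 32
Extra minutes: 43
Minutes per hour: 60
Hours to minutes: 32 x 60 = 1920
Total: 1920 + 43 = 1963

1963


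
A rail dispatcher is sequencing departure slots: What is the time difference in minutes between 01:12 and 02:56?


Start time: 01:12 = 72 minutes from midnight
End time: 02:56 = 176 minutes from midnight
Difference: 176 - 72 = 104 minutes
That is 1 hours and 44 minutes

104


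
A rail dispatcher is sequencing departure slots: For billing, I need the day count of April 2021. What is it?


Month: April
Year: 2021
April is a 30-day month
Total: 30 days

30


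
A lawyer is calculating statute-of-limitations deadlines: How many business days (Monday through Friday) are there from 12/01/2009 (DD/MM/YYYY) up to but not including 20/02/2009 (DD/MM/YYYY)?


Start: 2009-01-12 (Monday)
End (exclusive): 2009-02-20 (Friday)
Total calendar days: 39
Full weeks: 39 // 7 = 5 -> 25 weekdays
Remaining 4 days starting on Monday:
  Mon(w), Tue(w), Wed(w), Thu(w) -> 4 weekdays
Total business days: 25 + 4 = 29

29


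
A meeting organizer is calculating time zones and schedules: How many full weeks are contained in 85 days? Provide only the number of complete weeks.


Total days: 85
Days per week: 7
Division: 85 / 7 = 12 remainder 1
Complete weeks: 12
Remaining days: 1

12


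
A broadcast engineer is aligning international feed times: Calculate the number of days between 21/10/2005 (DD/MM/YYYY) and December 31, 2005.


Start: October 21, 2005
End: December 31, 2005
Days left in October: 10
November: 30
December: 31
Sum of remaining months: 61
Total: 10 + 61 = 71

71


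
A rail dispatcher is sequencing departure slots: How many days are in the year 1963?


Year: 1963
Check leap year rules:
Divisible by 4? No
1963 is not a leap year
Days: 365

365


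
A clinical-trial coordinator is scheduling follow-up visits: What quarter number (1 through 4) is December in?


Month: December (month 12)
Q1: January-March (months 1-3)
Q2: April-June (months 4-6)
Q3: July-September (months 7-9)
Q4: October-December (months 10-12)
Month 12 falls in Q4

4


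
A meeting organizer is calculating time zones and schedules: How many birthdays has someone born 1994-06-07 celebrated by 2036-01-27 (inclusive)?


Birth: 1994-06-07
Reference: 2036-01-27
Year difference: 2036 - 1994 = 42
Has birthday (06-07) occurred by 01-27? No
Birthday not yet reached this year -> subtract 1
Age in full years: 41

41


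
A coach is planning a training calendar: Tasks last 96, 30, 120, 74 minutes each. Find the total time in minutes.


Durations: 96, 30, 120, 74
Running sum: 96
+ 30 = 126
+ 120 = 246
+ 74 = 320
Total duration: 320 minutes
That is 5 hours and 20 minutes

320


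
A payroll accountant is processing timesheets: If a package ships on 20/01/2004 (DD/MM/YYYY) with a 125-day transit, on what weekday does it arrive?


Start: 2004-01-20 (Tuesday)
Step 1 - find target date: add 125 days
  2004-01-20 + 125 days = 2004-05-24
Step 2 - day of week:
  125 mod 7 = 6
  Tuesday + 6 days -> Monday
Result: Monday (2004-05-24)

Monday


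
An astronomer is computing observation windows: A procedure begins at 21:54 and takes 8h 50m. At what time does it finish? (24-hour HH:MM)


Start time: 21:54
Adding: 8 hours 50 minutes
Minutes: 54 + 50 = 104
Minute overflow: 104 >= 60, so carry 1 hour, minutes = 44
Hours: 21 + 8 + 1 = 30
Hour wraparound: 30 mod 24 = 6
Result: 06:44

06:44


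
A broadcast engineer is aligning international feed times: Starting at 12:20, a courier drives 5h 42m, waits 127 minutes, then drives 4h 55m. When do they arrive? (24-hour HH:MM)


Depart: 12:20
Leg 1: +342 min -> 18:02
Layover: +127 min -> 20:09
Leg 2: +295 min -> 01:04
Total travel: 764 minutes = 12h 44m
Arrival: 01:04

01:04


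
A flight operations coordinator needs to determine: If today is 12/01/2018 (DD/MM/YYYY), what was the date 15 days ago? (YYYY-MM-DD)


Start: 2018-01-12
Subtracting 15 days
Days already passed in January: 12
After going back through January: 3 more days to subtract
December 2017 has 31 days, need 3
Result: 2017-12-28

2017-12-28


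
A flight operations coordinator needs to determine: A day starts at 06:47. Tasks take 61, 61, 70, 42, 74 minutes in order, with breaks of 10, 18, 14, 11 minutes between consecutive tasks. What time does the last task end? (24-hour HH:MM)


Start: 06:47 = 407 min from midnight
  after task 1 (61 min): 07:48
  after break (10 min): 07:58
  after task 2 (61 min): 08:59
  after break (18 min): 09:17
  after task 3 (70 min): 10:27
  after break (14 min): 10:41
  after task 4 (42 min): 11:23
  after break (11 min): 11:34
  after task 5 (74 min): 12:48
Total elapsed: 361 minutes
End time: 12:48

12:48


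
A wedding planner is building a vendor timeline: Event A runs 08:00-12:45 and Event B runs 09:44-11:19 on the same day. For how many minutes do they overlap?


Interval A: [480, 765] minutes from midnight
Interval B: [584, 679] minutes from midnight
Overlap start = max(480, 584) = 584
Overlap end = min(765, 679) = 679
Overlap = 679 - 584 = 95 minutes

95


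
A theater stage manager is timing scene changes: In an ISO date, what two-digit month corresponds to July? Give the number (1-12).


Calendar month order:
6. June
7. July <--
8. August
July is month number 7

7


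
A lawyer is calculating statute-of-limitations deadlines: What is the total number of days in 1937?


Year: 1937
Check leap year rules:
Divisible by 4? No
1937 is not a leap year
Days: 365

365


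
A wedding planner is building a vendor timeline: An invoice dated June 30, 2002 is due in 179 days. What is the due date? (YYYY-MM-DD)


Start: 2002-06-30
Adding 179 days
Days remaining in June: 0
After June: 179 days still to add
July 2002: 31 days, 148 remaining
August 2002: 31 days, 117 remaining
September 2002: 30 days, 87 remaining
October 2002: 31 days, 56 remaining
Result: 2002-12-26

2002-12-26


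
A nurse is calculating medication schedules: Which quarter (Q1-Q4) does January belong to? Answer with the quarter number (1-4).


Month: January (month 1)
Q1: January-March (months 1-3)
Q2: April-June (months 4-6)
Q3: July-September (months 7-9)
Q4: October-December (months 10-12)
Month 1 falls in Q1

1


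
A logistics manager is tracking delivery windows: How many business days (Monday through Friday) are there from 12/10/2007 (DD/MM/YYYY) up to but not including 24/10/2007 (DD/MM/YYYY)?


Start: 2007-10-12 (Friday)
End (exclusive): 2007-10-24 (Wednesday)
Total calendar days: 12
Full weeks: 12 // 7 = 1 -> 5 weekdays
Remaining 5 days starting on Friday:
  Fri(w), Sat(-), Sun(-), Mon(w), Tue(w) -> 3 weekdays
Total business days: 5 + 3 = 8

8


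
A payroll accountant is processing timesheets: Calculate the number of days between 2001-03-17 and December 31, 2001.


Start: March 17, 2001
End: December 31, 2001
Days left in March: 14
April: 30
May: 31
June: 30
July: 31
... plus remaining months
Sum of remaining months: 275
Total: 14 + 275 = 289

289


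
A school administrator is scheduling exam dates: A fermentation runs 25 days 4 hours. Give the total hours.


Days: 25
Extra hours: 4
Hours per day: 24
Days to hours: 25 x 24 = 600
Total: 600 + 4 = 604

604


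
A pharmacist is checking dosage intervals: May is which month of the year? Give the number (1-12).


Calendar month order:
4. April
5. May <--
6. June
May is month number 5

5


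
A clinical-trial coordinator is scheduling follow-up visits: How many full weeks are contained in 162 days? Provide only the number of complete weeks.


Total days: 162
Days per week: 7
Division: 162 / 7 = 23 remainder 1
Complete weeks: 23
Remaining days: 1

23


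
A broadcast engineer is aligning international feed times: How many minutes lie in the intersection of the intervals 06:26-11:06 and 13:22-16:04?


Interval A: [386, 666] minutes from midnight
Interval B: [802, 964] minutes from midnight
Overlap start = max(386, 802) = 802
Overlap end = min(666, 964) = 666
End <= start, so the intervals do not overlap: 0 minutes

0


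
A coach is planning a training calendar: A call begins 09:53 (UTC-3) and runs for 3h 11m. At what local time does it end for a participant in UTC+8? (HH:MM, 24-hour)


Start: 09:53 in UTC-3
Step 1 - add duration:
  minutes: 53 + 11 = 64 (carry 1h)
  hours: 9 + 3 + 1 = 13
  end in UTC-3: 13:04
Step 2 - convert UTC-3 -> UTC+8:
  offset difference: 8 - (-3) = 11 hours
  13 + (11) = 24 -> mod 24 = 0
Result: 00:04 in UTC+8

00:04


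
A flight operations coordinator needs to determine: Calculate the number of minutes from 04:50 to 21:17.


Start time: 04:50 = 290 minutes from midnight
End time: 21:17 = 1277 minutes from midnight
Difference: 1277 - 290 = 987 minutes
That is 16 hours and 27 minutes

987


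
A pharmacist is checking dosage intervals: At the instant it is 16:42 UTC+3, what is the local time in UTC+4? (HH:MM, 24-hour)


Local time: 16:42 at UTC+3 (offset 3h)
Target zone: UTC+4 (offset 4h)
Difference: 4 - (3) = 1 hours
Calculation: 16 + (1) = 17
Result: 17:42

17:42


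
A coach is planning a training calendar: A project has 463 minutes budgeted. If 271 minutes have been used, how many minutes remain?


Total budget: 463 minutes
Time used: 271 minutes
Remaining: 463 - 271 = 192 minutes
Percent used: 58.5%
Percent remaining: 41.5%

192


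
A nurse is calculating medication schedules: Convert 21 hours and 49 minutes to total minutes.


Hours: 21
Minutes: 49
Convert hours to minutes: 21 x 60 = 1260
Add remaining minutes: 1260 + 49 = 1309

1309


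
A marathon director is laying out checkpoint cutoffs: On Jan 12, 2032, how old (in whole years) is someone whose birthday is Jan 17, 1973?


Birth: 1973-01-17
Reference: 2032-01-12
Year difference: 2032 - 1973 = 59
Has birthday (01-17) occurred by 01-12? No
Birthday not yet reached this year -> subtract 1
Age in full years: 58

58


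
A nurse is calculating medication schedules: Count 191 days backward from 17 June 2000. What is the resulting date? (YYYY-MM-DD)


Start: 2000-06-17
Subtracting 191 days
Days already passed in June: 17
After going back through June: 174 more days to subtract
May 2000: 31 days, 143 remaining
April 2000: 30 days, 113 remaining
March 2000: 31 days, 82 remaining
February 2000: 29 days, 53 remaining
Result: 1999-12-09

1999-12-09


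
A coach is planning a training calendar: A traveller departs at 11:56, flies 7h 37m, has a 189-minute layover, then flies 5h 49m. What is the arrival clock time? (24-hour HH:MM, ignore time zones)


Depart: 11:56
Leg 1: +457 min -> 19:33
Layover: +189 min -> 22:42
Leg 2: +349 min -> 04:31
Total travel: 995 minutes = 16h 35m
Arrival: 04:31

04:31


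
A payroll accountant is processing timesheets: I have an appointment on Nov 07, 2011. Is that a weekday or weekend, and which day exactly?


Date: 2011-11-07
January 1, 2011 is a Saturday
Day of year: 311
Offset from Jan 1: 310 days
310 mod 7 = 2
Result: Monday

Monday


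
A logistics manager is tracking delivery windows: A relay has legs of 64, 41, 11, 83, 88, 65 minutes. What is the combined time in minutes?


Durations: 64, 41, 11, 83, 88, 65
Running sum: 64
+ 41 = 105
+ 11 = 116
+ 83 = 199
+ 88 = 287
+ 65 = 352
Total duration: 352 minutes
That is 5 hours and 52 minutes

352


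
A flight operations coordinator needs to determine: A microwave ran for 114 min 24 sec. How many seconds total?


Minutes: 114
Extra seconds: 24
Seconds per minute: 60
Minutes to seconds: 114 x 60 = 6840
Total: 6840 + 24 = 6864

6864


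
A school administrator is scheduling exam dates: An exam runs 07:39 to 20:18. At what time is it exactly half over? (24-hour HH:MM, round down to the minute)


Start time: 07:39 = 459 minutes from midnight
End time: 20:18 = 1218 minutes from midnight
Sum: 459 + 1218 = 1677
Midpoint: 1677 / 2 = 838 minutes
Convert: 838 / 60 = 13 hours, 58 minutes
Result: 13:58

13:58


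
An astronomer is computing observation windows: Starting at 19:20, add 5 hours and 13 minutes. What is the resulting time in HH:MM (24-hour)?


Start time: 19:20
Adding: 5 hours 13 minutes
Minutes: 20 + 13 = 33
Hours: 19 + 5 + 0 = 24
Hour wraparound: 24 mod 24 = 0
Result: 00:33

00:33


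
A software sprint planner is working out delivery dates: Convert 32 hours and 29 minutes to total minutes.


Hours: 32
Extra minutes: 29
Minutes per hour: 60
Hours to minutes: 32 x 60 = 1920
Total: 1920 + 29 = 1949

1949


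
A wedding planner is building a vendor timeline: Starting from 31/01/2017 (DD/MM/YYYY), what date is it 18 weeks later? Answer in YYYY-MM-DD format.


Start: 2017-01-31
Weeks to add: 18
Convert to days: 18 x 7 = 126 days
Add 126 days to 2017-01-31
Result: 2017-06-06

2017-06-06


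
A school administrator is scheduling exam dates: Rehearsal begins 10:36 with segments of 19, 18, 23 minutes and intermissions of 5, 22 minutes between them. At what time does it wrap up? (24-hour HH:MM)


Start: 10:36 = 636 min from midnight
  after task 1 (19 min): 10:55
  after break (5 min): 11:00
  after task 2 (18 min): 11:18
  after break (22 min): 11:40
  after task 3 (23 min): 12:03
Total elapsed: 87 minutes
End time: 12:03

12:03


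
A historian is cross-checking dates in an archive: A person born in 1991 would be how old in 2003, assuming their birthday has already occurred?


Birth year: 1991
Current year: 2003
Age = current year - birth year
Age = 2003 - 1991 = 12

12


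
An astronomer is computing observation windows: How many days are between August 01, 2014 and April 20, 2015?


Start date: 2014-08-01
End date: 2015-04-20
Aug 2014: +31 days
Sep 2014: +30 days
Oct 2014: +31 days
... (6 more months)
Total: 262 days

262


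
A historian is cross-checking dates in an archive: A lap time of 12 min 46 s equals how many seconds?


Minutes: 12
Seconds: 46
Convert minutes to seconds: 12 x 60 = 720
Add remaining seconds: 720 + 46 = 766

766


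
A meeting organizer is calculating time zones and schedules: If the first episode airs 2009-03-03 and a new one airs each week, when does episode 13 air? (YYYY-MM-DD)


First occurrence: 2009-03-03 (occurrence 1)
Each occurrence is 7 days after the previous.
Occurrence 13 is 12 weeks after the first.
12 weeks = 84 days
2009-03-03 + 84 days = 2009-05-26

2009-05-26


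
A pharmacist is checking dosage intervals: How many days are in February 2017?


Month: February
Year: 2017
2017 is not a leap year
February has 28 days
Total: 28 days

28


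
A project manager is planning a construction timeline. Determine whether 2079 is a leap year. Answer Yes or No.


Year: 2079
Divisible by 4? 2079 / 4 = 519.75 -> No
Not divisible by 4, so NOT a leap year

No


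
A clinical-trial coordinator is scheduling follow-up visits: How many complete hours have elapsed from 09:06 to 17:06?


Start: 09:06
End: 17:06
Hour difference: 17 - 9 = 8 hours
Minute difference: 6 - 6 = 0 minutes
Total minutes: 480
Complete hours: 480 / 60 = 8 (remainder 0)

8


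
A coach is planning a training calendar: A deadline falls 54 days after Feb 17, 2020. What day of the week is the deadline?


Start: 2020-02-17 (Monday)
Step 1 - find target date: add 54 days
  2020-02-17 + 54 days = 2020-04-11
Step 2 - day of week:
  54 mod 7 = 5
  Monday + 5 days -> Saturday
Result: Saturday (2020-04-11)

Saturday


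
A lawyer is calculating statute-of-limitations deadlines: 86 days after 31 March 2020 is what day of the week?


Start: 2020-03-31 (Tuesday)
Step 1 - find target date: add 86 days
  2020-03-31 + 86 days = 2020-06-25
Step 2 - day of week:
  86 mod 7 = 2
  Tuesday + 2 days -> Thursday
Result: Thursday (2020-06-25)

Thursday


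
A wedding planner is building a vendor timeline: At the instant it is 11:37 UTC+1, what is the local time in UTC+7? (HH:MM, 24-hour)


Local time: 11:37 at UTC+1 (offset 1h)
Target zone: UTC+7 (offset 7h)
Difference: 7 - (1) = 6 hours
Calculation: 11 + (6) = 17
Result: 17:37

17:37


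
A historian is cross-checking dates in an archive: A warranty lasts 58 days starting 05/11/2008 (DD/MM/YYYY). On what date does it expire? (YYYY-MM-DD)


Start: 2008-11-05
Adding 58 days
Days remaining in November: 25
After November: 33 days still to add
December 2008: 31 days, 2 remaining
January 2009 has 31 days, need 2
Result: 2009-01-02

2009-01-02


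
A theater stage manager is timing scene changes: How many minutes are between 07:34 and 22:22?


Start time: 07:34 = 454 minutes from midnight
End time: 22:22 = 1342 minutes from midnight
Difference: 1342 - 454 = 888 minutes
That is 14 hours and 48 minutes

888


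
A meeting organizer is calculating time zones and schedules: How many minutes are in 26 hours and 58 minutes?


Hours: 26
Minutes: 58
Convert hours to minutes: 26 x 60 = 1560
Add remaining minutes: 1560 + 58 = 1618

1618


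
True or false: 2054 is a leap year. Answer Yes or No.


Year: 2054
Divisible by 4? 2054 / 4 = 513.5 -> No
Not divisible by 4, so NOT a leap year

No


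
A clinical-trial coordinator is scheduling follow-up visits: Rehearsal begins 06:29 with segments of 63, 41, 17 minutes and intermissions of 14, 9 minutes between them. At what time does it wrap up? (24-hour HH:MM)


Start: 06:29 = 389 min from midnight
  after task 1 (63 min): 07:32
  after break (14 min): 07:46
  after task 2 (41 min): 08:27
  after break (9 min): 08:36
  after task 3 (17 min): 08:53
Total elapsed: 144 minutes
End time: 08:53

08:53


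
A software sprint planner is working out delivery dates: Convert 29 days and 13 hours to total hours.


Days: 29
Extra hours: 13
Hours per day: 24
Days to hours: 29 x 24 = 696
Total: 696 + 13 = 709

709


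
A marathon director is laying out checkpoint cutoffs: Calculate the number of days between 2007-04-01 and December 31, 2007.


Start: April 01, 2007
End: December 31, 2007
Days left in April: 29
May: 31
June: 30
July: 31
August: 31
... plus remaining months
Sum of remaining months: 245
Total: 29 + 245 = 274

274


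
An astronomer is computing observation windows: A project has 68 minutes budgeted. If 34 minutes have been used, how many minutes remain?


Total budget: 68 minutes
Time used: 34 minutes
Remaining: 68 - 34 = 34 minutes
Percent used: 50.0%
Percent remaining: 50.0%

34


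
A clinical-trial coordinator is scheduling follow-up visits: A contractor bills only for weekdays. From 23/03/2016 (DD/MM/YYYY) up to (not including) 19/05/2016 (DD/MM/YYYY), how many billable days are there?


Start: 2016-03-23 (Wednesday)
End (exclusive): 2016-05-19 (Thursday)
Total calendar days: 57
Full weeks: 57 // 7 = 8 -> 40 weekdays
Remaining 1 days starting on Wednesday:
  Wed(w) -> 1 weekdays
Total business days: 40 + 1 = 41

41


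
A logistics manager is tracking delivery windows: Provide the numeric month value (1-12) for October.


Calendar month order:
9. September
10. October <--
11. November
October is month number 10

10


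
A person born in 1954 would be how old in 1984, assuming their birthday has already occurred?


Birth year: 1954
Current year: 1984
Age = current year - birth year
Age = 1984 - 1954 = 30

30


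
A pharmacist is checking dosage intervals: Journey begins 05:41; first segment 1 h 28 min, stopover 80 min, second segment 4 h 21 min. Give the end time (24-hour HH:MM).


Depart: 05:41
Leg 1: +88 min -> 07:09
Layover: +80 min -> 08:29
Leg 2: +261 min -> 12:50
Total travel: 429 minutes = 7h 9m
Arrival: 12:50

12:50


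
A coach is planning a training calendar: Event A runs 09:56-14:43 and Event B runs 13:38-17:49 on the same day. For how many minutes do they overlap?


Interval A: [596, 883] minutes from midnight
Interval B: [818, 1069] minutes from midnight
Overlap start = max(596, 818) = 818
Overlap end = min(883, 1069) = 883
Overlap = 883 - 818 = 65 minutes

65


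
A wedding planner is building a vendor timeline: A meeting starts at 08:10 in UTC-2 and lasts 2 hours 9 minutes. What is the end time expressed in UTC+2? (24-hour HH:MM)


Start: 08:10 in UTC-2
Step 1 - add duration:
  minutes: 10 + 9 = 19
  hours: 8 + 2 + 0 = 10
  end in UTC-2: 10:19
Step 2 - convert UTC-2 -> UTC+2:
  offset difference: 2 - (-2) = 4 hours
  10 + (4) = 14 -> mod 24 = 14
Result: 14:19 in UTC+2

14:19


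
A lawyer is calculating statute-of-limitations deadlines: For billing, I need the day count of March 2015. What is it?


Month: March
Year: 2015
March is a 31-day month
Total: 31 days

31


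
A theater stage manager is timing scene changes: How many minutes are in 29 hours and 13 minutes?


Hours: 29
Extra minutes: 13
Minutes per hour: 60
Hours to minutes: 29 x 60 = 1740
Total: 1740 + 13 = 1753

1753


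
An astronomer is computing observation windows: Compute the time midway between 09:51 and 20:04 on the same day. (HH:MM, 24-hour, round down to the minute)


Start time: 09:51 = 591 minutes from midnight
End time: 20:04 = 1204 minutes from midnight
Sum: 591 + 1204 = 1795
Midpoint: 1795 / 2 = 897 minutes
Convert: 897 / 60 = 14 hours, 57 minutes
Result: 14:57

14:57


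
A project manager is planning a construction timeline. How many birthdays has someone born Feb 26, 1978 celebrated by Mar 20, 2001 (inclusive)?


Birth: 1978-02-26
Reference: 2001-03-20
Year difference: 2001 - 1978 = 23
Has birthday (02-26) occurred by 03-20? Yes
Age in full years: 23

23


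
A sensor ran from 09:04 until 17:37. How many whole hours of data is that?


Start: 09:04
End: 17:37
Hour difference: 17 - 9 = 8 hours
Minute difference: 37 - 4 = 33 minutes
Total minutes: 513
Complete hours: 513 / 60 = 8 (remainder 33)

8


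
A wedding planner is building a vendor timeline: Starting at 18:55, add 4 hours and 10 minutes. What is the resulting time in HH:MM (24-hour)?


Start time: 18:55
Adding: 4 hours 10 minutes
Minutes: 55 + 10 = 65
Minute overflow: 65 >= 60, so carry 1 hour, minutes = 5
Hours: 18 + 4 + 1 = 23
Result: 23:05

23:05


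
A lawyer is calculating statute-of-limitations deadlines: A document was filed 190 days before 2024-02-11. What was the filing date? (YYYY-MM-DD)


Start: 2024-02-11
Subtracting 190 days
Days already passed in February: 11
After going back through February: 179 more days to subtract
January 2024: 31 days, 148 remaining
December 2023: 31 days, 117 remaining
November 2023: 30 days, 87 remaining
October 2023: 31 days, 56 remaining
Result: 2023-08-05

2023-08-05


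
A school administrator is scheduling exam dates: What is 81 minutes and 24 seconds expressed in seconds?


Minutes: 81
Extra seconds: 24
Seconds per minute: 60
Minutes to seconds: 81 x 60 = 4860
Total: 4860 + 24 = 4884

4884


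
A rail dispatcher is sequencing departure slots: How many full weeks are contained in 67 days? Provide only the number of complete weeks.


Total days: 67
Days per week: 7
Division: 67 / 7 = 9 remainder 4
Complete weeks: 9
Remaining days: 4

9


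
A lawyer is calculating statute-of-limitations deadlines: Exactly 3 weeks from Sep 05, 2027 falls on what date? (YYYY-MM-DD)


Start: 2027-09-05
Weeks to add: 3
Convert to days: 3 x 7 = 21 days
Add 21 days to 2027-09-05
Result: 2027-09-26

2027-09-26


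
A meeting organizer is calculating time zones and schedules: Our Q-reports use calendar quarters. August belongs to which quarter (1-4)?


Month: August (month 8)
Q1: January-March (months 1-3)
Q2: April-June (months 4-6)
Q3: July-September (months 7-9)
Q4: October-December (months 10-12)
Month 8 falls in Q3

3


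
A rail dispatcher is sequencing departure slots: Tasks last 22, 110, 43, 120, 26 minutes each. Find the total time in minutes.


Durations: 22, 110, 43, 120, 26
Running sum: 22
+ 110 = 132
+ 43 = 175
+ 120 = 295
+ 26 = 321
Total duration: 321 minutes
That is 5 hours and 21 minutes

321


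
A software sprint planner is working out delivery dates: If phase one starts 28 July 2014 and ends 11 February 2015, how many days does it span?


Start date: 2014-07-28
End date: 2015-02-11
Jul 2014: +4 days
Aug 2014: +31 days
Sep 2014: +30 days
... (5 more months)
Total: 198 days

198


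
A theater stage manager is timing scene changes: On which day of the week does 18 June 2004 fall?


Date: 2004-06-18
January 1, 2004 is a Thursday
Day of year: 170
Offset from Jan 1: 169 days
169 mod 7 = 1
Result: Friday

Friday


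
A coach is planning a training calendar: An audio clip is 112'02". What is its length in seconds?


Minutes: 112
Seconds: 2
Convert minutes to seconds: 112 x 60 = 6720
Add remaining seconds: 6720 + 2 = 6722

6722


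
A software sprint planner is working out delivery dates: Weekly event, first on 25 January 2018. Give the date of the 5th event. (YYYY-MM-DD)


First occurrence: 2018-01-25 (occurrence 1)
Each occurrence is 7 days after the previous.
Occurrence 5 is 4 weeks after the first.
4 weeks = 28 days
2018-01-25 + 28 days = 2018-02-22

2018-02-22


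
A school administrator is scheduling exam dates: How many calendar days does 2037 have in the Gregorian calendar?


Year: 2037
Check leap year rules:
Divisible by 4? No
2037 is not a leap year
Days: 365

365


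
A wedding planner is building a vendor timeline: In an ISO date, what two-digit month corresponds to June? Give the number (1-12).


Calendar month order:
5. May
6. June <--
7. July
June is month number 6

6


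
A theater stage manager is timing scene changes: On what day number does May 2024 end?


Month: May
Year: 2024
May is a 31-day month
Total: 31 days

31


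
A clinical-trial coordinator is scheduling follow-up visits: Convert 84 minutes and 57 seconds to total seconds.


Minutes: 84
Extra seconds: 57
Seconds per minute: 60
Minutes to seconds: 84 x 60 = 5040
Total: 5040 + 57 = 5097

5097


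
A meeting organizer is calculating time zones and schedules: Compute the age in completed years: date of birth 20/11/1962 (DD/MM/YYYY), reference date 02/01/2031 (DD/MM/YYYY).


Birth: 1962-11-20
Reference: 2031-01-02
Year difference: 2031 - 1962 = 69
Has birthday (11-20) occurred by 01-02? No
Birthday not yet reached this year -> subtract 1
Age in full years: 68

68


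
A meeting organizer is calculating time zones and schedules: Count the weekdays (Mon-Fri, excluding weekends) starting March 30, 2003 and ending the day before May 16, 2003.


Start: 2003-03-30 (Sunday)
End (exclusive): 2003-05-16 (Friday)
Total calendar days: 47
Full weeks: 47 // 7 = 6 -> 30 weekdays
Remaining 5 days starting on Sunday:
  Sun(-), Mon(w), Tue(w), Wed(w), Thu(w) -> 4 weekdays
Total business days: 30 + 4 = 34

34
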